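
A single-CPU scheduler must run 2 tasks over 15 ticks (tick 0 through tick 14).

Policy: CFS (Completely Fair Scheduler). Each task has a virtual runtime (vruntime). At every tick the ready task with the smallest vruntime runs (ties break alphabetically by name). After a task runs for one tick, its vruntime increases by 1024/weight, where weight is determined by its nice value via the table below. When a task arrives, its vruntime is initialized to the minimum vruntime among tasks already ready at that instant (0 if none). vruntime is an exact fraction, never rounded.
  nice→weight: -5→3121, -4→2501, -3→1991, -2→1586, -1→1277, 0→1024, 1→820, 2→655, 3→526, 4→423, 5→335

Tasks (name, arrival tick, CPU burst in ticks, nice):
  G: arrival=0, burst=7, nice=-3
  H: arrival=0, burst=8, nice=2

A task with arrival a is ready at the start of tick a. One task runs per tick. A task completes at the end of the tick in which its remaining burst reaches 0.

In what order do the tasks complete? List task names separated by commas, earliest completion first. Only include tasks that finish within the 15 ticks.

completion order = G, H

t=0: vr[G=0 H=0] → run G
t=1: vr[G=1024/1991 H=0] → run H
t=2: vr[G=1024/1991 H=1024/655] → run G
t=3: vr[G=2048/1991 H=1024/655] → run G
t=4: vr[G=3072/1991 H=1024/655] → run G
t=5: vr[G=4096/1991 H=1024/655] → run H
t=6: vr[G=4096/1991 H=2048/655] → run G
t=7: vr[G=5120/1991 H=2048/655] → run G
t=8: vr[G=6144/1991 H=2048/655] → run G
t=9: vr[H=2048/655] → run H
t=10: vr[H=3072/655] → run H
t=11: vr[H=4096/655] → run H
t=12: vr[H=1024/131] → run H
t=13: vr[H=6144/655] → run H
t=14: vr[H=7168/655] → run H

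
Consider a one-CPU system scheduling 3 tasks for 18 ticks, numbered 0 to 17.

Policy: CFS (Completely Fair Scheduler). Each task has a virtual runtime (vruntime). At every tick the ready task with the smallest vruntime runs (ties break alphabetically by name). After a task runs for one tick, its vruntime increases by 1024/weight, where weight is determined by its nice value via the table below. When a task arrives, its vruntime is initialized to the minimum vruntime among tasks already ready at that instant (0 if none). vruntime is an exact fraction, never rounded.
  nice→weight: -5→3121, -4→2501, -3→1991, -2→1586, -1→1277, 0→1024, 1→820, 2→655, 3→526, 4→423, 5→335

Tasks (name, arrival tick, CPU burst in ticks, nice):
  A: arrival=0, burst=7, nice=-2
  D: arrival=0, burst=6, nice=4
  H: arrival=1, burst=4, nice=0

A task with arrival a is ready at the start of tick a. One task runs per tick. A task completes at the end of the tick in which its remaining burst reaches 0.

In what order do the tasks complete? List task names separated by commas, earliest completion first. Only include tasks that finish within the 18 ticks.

t=0: vr[A=0 D=0] → run A
t=1: vr[A=512/793 D=0 H=0] → run D
t=2: vr[A=512/793 D=1024/423 H=0] → run H
t=3: vr[A=512/793 D=1024/423 H=1] → run A
t=4: vr[A=1024/793 D=1024/423 H=1] → run H
t=5: vr[A=1024/793 D=1024/423 H=2] → run A
t=6: vr[A=1536/793 D=1024/423 H=2] → run A
t=7: vr[A=2048/793 D=1024/423 H=2] → run H
t=8: vr[A=2048/793 D=1024/423 H=3] → run D
t=9: vr[A=2048/793 D=2048/423 H=3] → run A
t=10: vr[A=2560/793 D=2048/423 H=3] → run H
t=11: vr[A=2560/793 D=2048/423] → run A
t=12: vr[A=3072/793 D=2048/423] → run A
t=13: vr[D=2048/423] → run D
t=14: vr[D=1024/141] → run D
t=15: vr[D=4096/423] → run D
t=16: vr[D=5120/423] → run D
t=17: (idle)

completion order = H, A, D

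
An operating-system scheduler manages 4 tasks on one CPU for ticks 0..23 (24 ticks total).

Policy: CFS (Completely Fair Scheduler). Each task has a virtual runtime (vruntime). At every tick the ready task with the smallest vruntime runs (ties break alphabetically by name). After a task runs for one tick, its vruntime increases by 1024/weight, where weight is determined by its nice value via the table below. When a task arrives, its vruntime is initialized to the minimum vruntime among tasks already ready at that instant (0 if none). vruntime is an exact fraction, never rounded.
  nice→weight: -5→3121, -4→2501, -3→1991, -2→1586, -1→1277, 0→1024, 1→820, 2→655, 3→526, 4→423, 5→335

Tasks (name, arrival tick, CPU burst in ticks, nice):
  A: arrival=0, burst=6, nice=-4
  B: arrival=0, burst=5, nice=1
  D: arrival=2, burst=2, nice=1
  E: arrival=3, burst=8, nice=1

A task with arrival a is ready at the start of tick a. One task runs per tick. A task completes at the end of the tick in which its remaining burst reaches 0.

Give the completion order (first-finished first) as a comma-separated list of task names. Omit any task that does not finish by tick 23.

t=0: vr[A=0 B=0] → run A
t=1: vr[A=1024/2501 B=0] → run B
t=2: vr[A=1024/2501 B=256/205 D=1024/2501] → run A
t=3: vr[A=2048/2501 B=256/205 D=1024/2501 E=1024/2501] → run D
t=4: vr[A=2048/2501 B=256/205 D=20736/12505 E=1024/2501] → run E
t=5: vr[A=2048/2501 B=256/205 D=20736/12505 E=20736/12505] → run A
t=6: vr[A=3072/2501 B=256/205 D=20736/12505 E=20736/12505] → run A
t=7: vr[A=4096/2501 B=256/205 D=20736/12505 E=20736/12505] → run B
t=8: vr[A=4096/2501 B=512/205 D=20736/12505 E=20736/12505] → run A
t=9: vr[A=5120/2501 B=512/205 D=20736/12505 E=20736/12505] → run D
t=10: vr[A=5120/2501 B=512/205 E=20736/12505] → run E
t=11: vr[A=5120/2501 B=512/205 E=36352/12505] → run A
t=12: vr[B=512/205 E=36352/12505] → run B
t=13: vr[B=768/205 E=36352/12505] → run E
t=14: vr[B=768/205 E=51968/12505] → run B
t=15: vr[B=1024/205 E=51968/12505] → run E
t=16: vr[B=1024/205 E=67584/12505] → run B
t=17: vr[E=67584/12505] → run E
t=18: vr[E=16640/2501] → run E
t=19: vr[E=98816/12505] → run E
t=20: vr[E=114432/12505] → run E
t=21: (idle)
t=22: (idle)
t=23: (idle)

completion order = D, A, B, E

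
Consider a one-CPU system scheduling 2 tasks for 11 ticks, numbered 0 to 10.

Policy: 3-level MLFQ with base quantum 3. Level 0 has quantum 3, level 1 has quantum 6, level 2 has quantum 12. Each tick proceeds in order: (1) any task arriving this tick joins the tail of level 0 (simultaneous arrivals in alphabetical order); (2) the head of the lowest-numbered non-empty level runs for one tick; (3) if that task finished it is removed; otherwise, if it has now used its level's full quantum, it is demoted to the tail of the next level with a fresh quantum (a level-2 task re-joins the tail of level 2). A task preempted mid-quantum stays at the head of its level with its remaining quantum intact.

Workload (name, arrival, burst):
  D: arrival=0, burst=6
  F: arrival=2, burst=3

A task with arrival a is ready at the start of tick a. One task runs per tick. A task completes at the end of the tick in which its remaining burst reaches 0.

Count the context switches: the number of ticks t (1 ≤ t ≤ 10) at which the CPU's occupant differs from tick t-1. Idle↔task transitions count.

t=0: L0/L1/L2 = D/-/- → run D
t=1: L0/L1/L2 = D/-/- → run D
t=2: L0/L1/L2 = DF/-/- → run D
t=3: L0/L1/L2 = F/D/- → run F
t=4: L0/L1/L2 = F/D/- → run F
t=5: L0/L1/L2 = F/D/- → run F
t=6: L0/L1/L2 = -/D/- → run D
t=7: L0/L1/L2 = -/D/- → run D
t=8: L0/L1/L2 = -/D/- → run D
t=9: (idle)
t=10: (idle)

context switches = 3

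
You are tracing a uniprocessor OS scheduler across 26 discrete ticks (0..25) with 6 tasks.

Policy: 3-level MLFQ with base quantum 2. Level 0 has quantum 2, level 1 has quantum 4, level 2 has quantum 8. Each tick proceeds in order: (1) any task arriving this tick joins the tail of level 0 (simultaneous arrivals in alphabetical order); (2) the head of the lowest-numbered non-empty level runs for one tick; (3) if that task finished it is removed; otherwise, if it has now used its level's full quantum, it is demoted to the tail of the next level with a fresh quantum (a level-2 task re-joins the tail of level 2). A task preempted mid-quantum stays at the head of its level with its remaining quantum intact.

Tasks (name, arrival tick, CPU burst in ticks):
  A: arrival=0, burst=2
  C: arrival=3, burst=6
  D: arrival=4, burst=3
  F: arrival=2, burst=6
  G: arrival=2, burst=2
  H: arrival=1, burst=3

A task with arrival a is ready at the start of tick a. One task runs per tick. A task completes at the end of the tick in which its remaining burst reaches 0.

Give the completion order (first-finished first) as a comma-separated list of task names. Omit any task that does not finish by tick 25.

t=0: L0/L1/L2 = A/-/- → run A
t=1: L0/L1/L2 = AH/-/- → run A
t=2: L0/L1/L2 = HFG/-/- → run H
t=3: L0/L1/L2 = HFGC/-/- → run H
t=4: L0/L1/L2 = FGCD/H/- → run F
t=5: L0/L1/L2 = FGCD/H/- → run F
t=6: L0/L1/L2 = GCD/HF/- → run G
t=7: L0/L1/L2 = GCD/HF/- → run G
t=8: L0/L1/L2 = CD/HF/- → run C
t=9: L0/L1/L2 = CD/HF/- → run C
t=10: L0/L1/L2 = D/HFC/- → run D
t=11: L0/L1/L2 = D/HFC/- → run D
t=12: L0/L1/L2 = -/HFCD/- → run H
t=13: L0/L1/L2 = -/FCD/- → run F
t=14: L0/L1/L2 = -/FCD/- → run F
t=15: L0/L1/L2 = -/FCD/- → run F
t=16: L0/L1/L2 = -/FCD/- → run F
t=17: L0/L1/L2 = -/CD/- → run C
t=18: L0/L1/L2 = -/CD/- → run C
t=19: L0/L1/L2 = -/CD/- → run C
t=20: L0/L1/L2 = -/CD/- → run C
t=21: L0/L1/L2 = -/D/- → run D
t=22: (idle)
t=23: (idle)
t=24: (idle)
t=25: (idle)

completion order = A, G, H, F, C, D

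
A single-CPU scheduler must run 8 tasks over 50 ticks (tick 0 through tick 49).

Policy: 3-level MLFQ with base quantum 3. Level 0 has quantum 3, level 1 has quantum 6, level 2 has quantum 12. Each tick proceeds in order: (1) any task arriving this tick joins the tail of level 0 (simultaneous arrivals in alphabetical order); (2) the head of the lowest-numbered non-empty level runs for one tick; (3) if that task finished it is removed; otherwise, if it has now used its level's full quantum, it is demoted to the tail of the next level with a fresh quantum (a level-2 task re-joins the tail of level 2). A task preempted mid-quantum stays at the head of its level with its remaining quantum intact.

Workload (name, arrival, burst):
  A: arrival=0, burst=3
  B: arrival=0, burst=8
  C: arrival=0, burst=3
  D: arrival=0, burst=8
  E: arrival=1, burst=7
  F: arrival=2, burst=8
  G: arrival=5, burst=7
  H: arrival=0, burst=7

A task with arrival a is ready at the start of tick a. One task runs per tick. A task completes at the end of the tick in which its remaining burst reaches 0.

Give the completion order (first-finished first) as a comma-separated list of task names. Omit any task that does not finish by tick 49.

completion order = A, C, B, D, H, E, F

t=0: L0/L1/L2 = ABCDH/-/- → run A
t=1: L0/L1/L2 = ABCDHE/-/- → run A
t=2: L0/L1/L2 = ABCDHEF/-/- → run A
t=3: L0/L1/L2 = BCDHEF/-/- → run B
t=4: L0/L1/L2 = BCDHEF/-/- → run B
t=5: L0/L1/L2 = BCDHEFG/-/- → run B
t=6: L0/L1/L2 = CDHEFG/B/- → run C
t=7: L0/L1/L2 = CDHEFG/B/- → run C
t=8: L0/L1/L2 = CDHEFG/B/- → run C
t=9: L0/L1/L2 = DHEFG/B/- → run D
t=10: L0/L1/L2 = DHEFG/B/- → run D
t=11: L0/L1/L2 = DHEFG/B/- → run D
t=12: L0/L1/L2 = HEFG/BD/- → run H
t=13: L0/L1/L2 = HEFG/BD/- → run H
t=14: L0/L1/L2 = HEFG/BD/- → run H
t=15: L0/L1/L2 = EFG/BDH/- → run E
t=16: L0/L1/L2 = EFG/BDH/- → run E
t=17: L0/L1/L2 = EFG/BDH/- → run E
t=18: L0/L1/L2 = FG/BDHE/- → run F
t=19: L0/L1/L2 = FG/BDHE/- → run F
t=20: L0/L1/L2 = FG/BDHE/- → run F
t=21: L0/L1/L2 = G/BDHEF/- → run G
t=22: L0/L1/L2 = G/BDHEF/- → run G
t=23: L0/L1/L2 = G/BDHEF/- → run G
t=24: L0/L1/L2 = -/BDHEFG/- → run B
t=25: L0/L1/L2 = -/BDHEFG/- → run B
t=26: L0/L1/L2 = -/BDHEFG/- → run B
t=27: L0/L1/L2 = -/BDHEFG/- → run B
t=28: L0/L1/L2 = -/BDHEFG/- → run B
t=29: L0/L1/L2 = -/DHEFG/- → run D
t=30: L0/L1/L2 = -/DHEFG/- → run D
t=31: L0/L1/L2 = -/DHEFG/- → run D
t=32: L0/L1/L2 = -/DHEFG/- → run D
t=33: L0/L1/L2 = -/DHEFG/- → run D
t=34: L0/L1/L2 = -/HEFG/- → run H
t=35: L0/L1/L2 = -/HEFG/- → run H
t=36: L0/L1/L2 = -/HEFG/- → run H
t=37: L0/L1/L2 = -/HEFG/- → run H
t=38: L0/L1/L2 = -/EFG/- → run E
t=39: L0/L1/L2 = -/EFG/- → run E
t=40: L0/L1/L2 = -/EFG/- → run E
t=41: L0/L1/L2 = -/EFG/- → run E
t=42: L0/L1/L2 = -/FG/- → run F
t=43: L0/L1/L2 = -/FG/- → run F
t=44: L0/L1/L2 = -/FG/- → run F
t=45: L0/L1/L2 = -/FG/- → run F
t=46: L0/L1/L2 = -/FG/- → run F
t=47: L0/L1/L2 = -/G/- → run G
t=48: L0/L1/L2 = -/G/- → run G
t=49: L0/L1/L2 = -/G/- → run G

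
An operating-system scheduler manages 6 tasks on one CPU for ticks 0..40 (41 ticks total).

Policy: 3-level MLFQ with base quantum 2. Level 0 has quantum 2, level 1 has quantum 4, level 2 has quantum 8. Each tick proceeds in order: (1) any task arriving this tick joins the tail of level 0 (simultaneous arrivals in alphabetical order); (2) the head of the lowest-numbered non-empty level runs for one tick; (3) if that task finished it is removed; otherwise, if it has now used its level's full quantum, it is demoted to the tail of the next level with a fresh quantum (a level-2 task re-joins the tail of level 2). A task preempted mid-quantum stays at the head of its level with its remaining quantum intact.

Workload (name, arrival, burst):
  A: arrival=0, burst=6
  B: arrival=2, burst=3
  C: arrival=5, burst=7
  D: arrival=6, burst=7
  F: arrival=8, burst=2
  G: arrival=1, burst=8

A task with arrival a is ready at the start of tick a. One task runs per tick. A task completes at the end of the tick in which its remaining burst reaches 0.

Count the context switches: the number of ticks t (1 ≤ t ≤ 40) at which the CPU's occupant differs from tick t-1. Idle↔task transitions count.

t=0: L0/L1/L2 = A/-/- → run A
t=1: L0/L1/L2 = AG/-/- → run A
t=2: L0/L1/L2 = GB/A/- → run G
t=3: L0/L1/L2 = GB/A/- → run G
t=4: L0/L1/L2 = B/AG/- → run B
t=5: L0/L1/L2 = BC/AG/- → run B
t=6: L0/L1/L2 = CD/AGB/- → run C
t=7: L0/L1/L2 = CD/AGB/- → run C
t=8: L0/L1/L2 = DF/AGBC/- → run D
t=9: L0/L1/L2 = DF/AGBC/- → run D
t=10: L0/L1/L2 = F/AGBCD/- → run F
t=11: L0/L1/L2 = F/AGBCD/- → run F
t=12: L0/L1/L2 = -/AGBCD/- → run A
t=13: L0/L1/L2 = -/AGBCD/- → run A
t=14: L0/L1/L2 = -/AGBCD/- → run A
t=15: L0/L1/L2 = -/AGBCD/- → run A
t=16: L0/L1/L2 = -/GBCD/- → run G
t=17: L0/L1/L2 = -/GBCD/- → run G
t=18: L0/L1/L2 = -/GBCD/- → run G
t=19: L0/L1/L2 = -/GBCD/- → run G
t=20: L0/L1/L2 = -/BCD/G → run B
t=21: L0/L1/L2 = -/CD/G → run C
t=22: L0/L1/L2 = -/CD/G → run C
t=23: L0/L1/L2 = -/CD/G → run C
t=24: L0/L1/L2 = -/CD/G → run C
t=25: L0/L1/L2 = -/D/GC → run D
t=26: L0/L1/L2 = -/D/GC → run D
t=27: L0/L1/L2 = -/D/GC → run D
t=28: L0/L1/L2 = -/D/GC → run D
t=29: L0/L1/L2 = -/-/GCD → run G
t=30: L0/L1/L2 = -/-/GCD → run G
t=31: L0/L1/L2 = -/-/CD → run C
t=32: L0/L1/L2 = -/-/D → run D
t=33: (idle)
t=34: (idle)
t=35: (idle)
t=36: (idle)
t=37: (idle)
t=38: (idle)
t=39: (idle)
t=40: (idle)

context switches = 14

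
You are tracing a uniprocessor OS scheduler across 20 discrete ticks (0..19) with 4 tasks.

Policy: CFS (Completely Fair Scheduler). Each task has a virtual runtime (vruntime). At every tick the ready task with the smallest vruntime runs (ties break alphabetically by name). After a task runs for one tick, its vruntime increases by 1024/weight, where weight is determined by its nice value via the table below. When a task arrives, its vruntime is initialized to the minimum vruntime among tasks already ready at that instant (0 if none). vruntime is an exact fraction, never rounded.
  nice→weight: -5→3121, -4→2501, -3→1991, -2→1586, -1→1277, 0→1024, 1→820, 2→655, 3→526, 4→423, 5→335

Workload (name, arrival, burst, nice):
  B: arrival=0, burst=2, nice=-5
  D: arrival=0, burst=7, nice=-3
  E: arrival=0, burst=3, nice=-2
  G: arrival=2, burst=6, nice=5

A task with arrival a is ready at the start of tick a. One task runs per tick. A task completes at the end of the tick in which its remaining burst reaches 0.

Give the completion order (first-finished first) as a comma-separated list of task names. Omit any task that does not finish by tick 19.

completion order = B, E, D, G

t=0: vr[B=0 D=0 E=0] → run B
t=1: vr[B=1024/3121 D=0 E=0] → run D
t=2: vr[B=1024/3121 D=1024/1991 E=0 G=0] → run E
t=3: vr[B=1024/3121 D=1024/1991 E=512/793 G=0] → run G
t=4: vr[B=1024/3121 D=1024/1991 E=512/793 G=1024/335] → run B
t=5: vr[D=1024/1991 E=512/793 G=1024/335] → run D
t=6: vr[D=2048/1991 E=512/793 G=1024/335] → run E
t=7: vr[D=2048/1991 E=1024/793 G=1024/335] → run D
t=8: vr[D=3072/1991 E=1024/793 G=1024/335] → run E
t=9: vr[D=3072/1991 G=1024/335] → run D
t=10: vr[D=4096/1991 G=1024/335] → run D
t=11: vr[D=5120/1991 G=1024/335] → run D
t=12: vr[D=6144/1991 G=1024/335] → run G
t=13: vr[D=6144/1991 G=2048/335] → run D
t=14: vr[G=2048/335] → run G
t=15: vr[G=3072/335] → run G
t=16: vr[G=4096/335] → run G
t=17: vr[G=1024/67] → run G
t=18: (idle)
t=19: (idle)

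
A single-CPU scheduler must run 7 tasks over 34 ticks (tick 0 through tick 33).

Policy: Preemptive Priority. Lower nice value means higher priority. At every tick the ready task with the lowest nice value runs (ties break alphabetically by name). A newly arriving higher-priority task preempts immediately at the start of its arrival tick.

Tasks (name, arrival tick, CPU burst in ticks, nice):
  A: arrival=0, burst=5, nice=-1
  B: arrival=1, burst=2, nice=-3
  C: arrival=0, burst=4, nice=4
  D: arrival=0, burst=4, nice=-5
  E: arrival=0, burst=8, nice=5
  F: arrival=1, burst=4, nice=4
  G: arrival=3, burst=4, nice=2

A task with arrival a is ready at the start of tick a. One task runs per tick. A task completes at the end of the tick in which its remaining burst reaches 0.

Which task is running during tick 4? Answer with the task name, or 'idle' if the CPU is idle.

running at tick 4 = B

t=0: ready={A,C,D,E} → run D
t=1: ready={A,B,C,D,E,F} → run D
t=2: ready={A,B,C,D,E,F} → run D
t=3: ready={A,B,C,D,E,F,G} → run D
t=4: ready={A,B,C,E,F,G} → run B
t=5: ready={A,B,C,E,F,G} → run B
t=6: ready={A,C,E,F,G} → run A
t=7: ready={A,C,E,F,G} → run A
t=8: ready={A,C,E,F,G} → run A
t=9: ready={A,C,E,F,G} → run A
t=10: ready={A,C,E,F,G} → run A
t=11: ready={C,E,F,G} → run G
t=12: ready={C,E,F,G} → run G
t=13: ready={C,E,F,G} → run G
t=14: ready={C,E,F,G} → run G
t=15: ready={C,E,F} → run C
t=16: ready={C,E,F} → run C
t=17: ready={C,E,F} → run C
t=18: ready={C,E,F} → run C
t=19: ready={E,F} → run F
t=20: ready={E,F} → run F
t=21: ready={E,F} → run F
t=22: ready={E,F} → run F
t=23: ready={E} → run E
t=24: ready={E} → run E
t=25: ready={E} → run E
t=26: ready={E} → run E
t=27: ready={E} → run E
t=28: ready={E} → run E
t=29: ready={E} → run E
t=30: ready={E} → run E
t=31: (idle)
t=32: (idle)
t=33: (idle)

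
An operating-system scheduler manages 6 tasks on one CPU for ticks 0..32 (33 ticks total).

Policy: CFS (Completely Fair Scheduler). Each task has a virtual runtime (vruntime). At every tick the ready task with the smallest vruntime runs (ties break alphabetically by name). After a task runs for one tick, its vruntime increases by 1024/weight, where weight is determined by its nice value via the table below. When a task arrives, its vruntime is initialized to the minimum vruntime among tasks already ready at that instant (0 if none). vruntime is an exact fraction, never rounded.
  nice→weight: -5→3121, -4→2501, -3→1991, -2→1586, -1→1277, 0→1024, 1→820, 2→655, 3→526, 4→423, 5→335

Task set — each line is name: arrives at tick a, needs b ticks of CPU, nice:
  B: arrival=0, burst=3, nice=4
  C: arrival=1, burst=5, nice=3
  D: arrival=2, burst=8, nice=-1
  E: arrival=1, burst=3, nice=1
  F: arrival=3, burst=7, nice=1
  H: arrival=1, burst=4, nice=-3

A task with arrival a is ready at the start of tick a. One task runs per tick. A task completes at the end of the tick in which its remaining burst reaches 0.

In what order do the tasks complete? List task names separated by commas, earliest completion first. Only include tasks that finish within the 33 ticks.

completion order = H, B, E, D, F, C

t=0: vr[B=0] → run B
t=1: vr[B=1024/423 C=1024/423 E=1024/423 H=1024/423] → run B
t=2: vr[B=2048/423 C=1024/423 D=1024/423 E=1024/423 H=1024/423] → run C
t=3: vr[B=2048/423 C=485888/111249 D=1024/423 E=1024/423 F=1024/423 H=1024/423] → run D
t=4: vr[B=2048/423 C=485888/111249 D=1740800/540171 E=1024/423 F=1024/423 H=1024/423] → run E
t=5: vr[B=2048/423 C=485888/111249 D=1740800/540171 E=318208/86715 F=1024/423 H=1024/423] → run F
t=6: vr[B=2048/423 C=485888/111249 D=1740800/540171 E=318208/86715 F=318208/86715 H=1024/423] → run H
t=7: vr[B=2048/423 C=485888/111249 D=1740800/540171 E=318208/86715 F=318208/86715 H=2471936/842193] → run H
t=8: vr[B=2048/423 C=485888/111249 D=1740800/540171 E=318208/86715 F=318208/86715 H=2905088/842193] → run D
t=9: vr[B=2048/423 C=485888/111249 D=2173952/540171 E=318208/86715 F=318208/86715 H=2905088/842193] → run H
t=10: vr[B=2048/423 C=485888/111249 D=2173952/540171 E=318208/86715 F=318208/86715 H=3338240/842193] → run E
t=11: vr[B=2048/423 C=485888/111249 D=2173952/540171 E=426496/86715 F=318208/86715 H=3338240/842193] → run F
t=12: vr[B=2048/423 C=485888/111249 D=2173952/540171 E=426496/86715 F=426496/86715 H=3338240/842193] → run H
t=13: vr[B=2048/423 C=485888/111249 D=2173952/540171 E=426496/86715 F=426496/86715] → run D
t=14: vr[B=2048/423 C=485888/111249 D=2607104/540171 E=426496/86715 F=426496/86715] → run C
t=15: vr[B=2048/423 C=702464/111249 D=2607104/540171 E=426496/86715 F=426496/86715] → run D
t=16: vr[B=2048/423 C=702464/111249 D=3040256/540171 E=426496/86715 F=426496/86715] → run B
t=17: vr[C=702464/111249 D=3040256/540171 E=426496/86715 F=426496/86715] → run E
t=18: vr[C=702464/111249 D=3040256/540171 F=426496/86715] → run F
t=19: vr[C=702464/111249 D=3040256/540171 F=534784/86715] → run D
t=20: vr[C=702464/111249 D=3473408/540171 F=534784/86715] → run F
t=21: vr[C=702464/111249 D=3473408/540171 F=643072/86715] → run C
t=22: vr[C=919040/111249 D=3473408/540171 F=643072/86715] → run D
t=23: vr[C=919040/111249 D=3906560/540171 F=643072/86715] → run D
t=24: vr[C=919040/111249 D=4339712/540171 F=643072/86715] → run F
t=25: vr[C=919040/111249 D=4339712/540171 F=150272/17343] → run D
t=26: vr[C=919040/111249 F=150272/17343] → run C
t=27: vr[C=1135616/111249 F=150272/17343] → run F
t=28: vr[C=1135616/111249 F=859648/86715] → run F
t=29: vr[C=1135616/111249] → run C
t=30: (idle)
t=31: (idle)
t=32: (idle)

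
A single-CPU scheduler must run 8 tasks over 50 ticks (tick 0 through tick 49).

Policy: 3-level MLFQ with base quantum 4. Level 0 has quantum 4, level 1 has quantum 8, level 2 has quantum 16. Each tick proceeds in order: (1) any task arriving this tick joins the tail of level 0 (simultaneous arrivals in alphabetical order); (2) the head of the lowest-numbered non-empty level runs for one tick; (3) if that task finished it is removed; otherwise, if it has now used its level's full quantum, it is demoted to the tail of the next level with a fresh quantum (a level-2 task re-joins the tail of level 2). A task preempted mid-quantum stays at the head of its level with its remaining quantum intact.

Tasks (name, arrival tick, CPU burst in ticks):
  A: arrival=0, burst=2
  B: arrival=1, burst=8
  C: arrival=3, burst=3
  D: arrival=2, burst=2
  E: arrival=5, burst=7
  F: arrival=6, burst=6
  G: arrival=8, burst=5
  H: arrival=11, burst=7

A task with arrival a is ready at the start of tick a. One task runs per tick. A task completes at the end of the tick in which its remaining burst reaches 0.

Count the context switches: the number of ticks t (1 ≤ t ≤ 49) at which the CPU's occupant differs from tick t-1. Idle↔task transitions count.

context switches = 13

t=0: L0/L1/L2 = A/-/- → run A
t=1: L0/L1/L2 = AB/-/- → run A
t=2: L0/L1/L2 = BD/-/- → run B
t=3: L0/L1/L2 = BDC/-/- → run B
t=4: L0/L1/L2 = BDC/-/- → run B
t=5: L0/L1/L2 = BDCE/-/- → run B
t=6: L0/L1/L2 = DCEF/B/- → run D
t=7: L0/L1/L2 = DCEF/B/- → run D
t=8: L0/L1/L2 = CEFG/B/- → run C
t=9: L0/L1/L2 = CEFG/B/- → run C
t=10: L0/L1/L2 = CEFG/B/- → run C
t=11: L0/L1/L2 = EFGH/B/- → run E
t=12: L0/L1/L2 = EFGH/B/- → run E
t=13: L0/L1/L2 = EFGH/B/- → run E
t=14: L0/L1/L2 = EFGH/B/- → run E
t=15: L0/L1/L2 = FGH/BE/- → run F
t=16: L0/L1/L2 = FGH/BE/- → run F
t=17: L0/L1/L2 = FGH/BE/- → run F
t=18: L0/L1/L2 = FGH/BE/- → run F
t=19: L0/L1/L2 = GH/BEF/- → run G
t=20: L0/L1/L2 = GH/BEF/- → run G
t=21: L0/L1/L2 = GH/BEF/- → run G
t=22: L0/L1/L2 = GH/BEF/- → run G
t=23: L0/L1/L2 = H/BEFG/- → run H
t=24: L0/L1/L2 = H/BEFG/- → run H
t=25: L0/L1/L2 = H/BEFG/- → run H
t=26: L0/L1/L2 = H/BEFG/- → run H
t=27: L0/L1/L2 = -/BEFGH/- → run B
t=28: L0/L1/L2 = -/BEFGH/- → run B
t=29: L0/L1/L2 = -/BEFGH/- → run B
t=30: L0/L1/L2 = -/BEFGH/- → run B
t=31: L0/L1/L2 = -/EFGH/- → run E
t=32: L0/L1/L2 = -/EFGH/- → run E
t=33: L0/L1/L2 = -/EFGH/- → run E
t=34: L0/L1/L2 = -/FGH/- → run F
t=35: L0/L1/L2 = -/FGH/- → run F
t=36: L0/L1/L2 = -/GH/- → run G
t=37: L0/L1/L2 = -/H/- → run H
t=38: L0/L1/L2 = -/H/- → run H
t=39: L0/L1/L2 = -/H/- → run H
t=40: (idle)
t=41: (idle)
t=42: (idle)
t=43: (idle)
t=44: (idle)
t=45: (idle)
t=46: (idle)
t=47: (idle)
t=48: (idle)
t=49: (idle)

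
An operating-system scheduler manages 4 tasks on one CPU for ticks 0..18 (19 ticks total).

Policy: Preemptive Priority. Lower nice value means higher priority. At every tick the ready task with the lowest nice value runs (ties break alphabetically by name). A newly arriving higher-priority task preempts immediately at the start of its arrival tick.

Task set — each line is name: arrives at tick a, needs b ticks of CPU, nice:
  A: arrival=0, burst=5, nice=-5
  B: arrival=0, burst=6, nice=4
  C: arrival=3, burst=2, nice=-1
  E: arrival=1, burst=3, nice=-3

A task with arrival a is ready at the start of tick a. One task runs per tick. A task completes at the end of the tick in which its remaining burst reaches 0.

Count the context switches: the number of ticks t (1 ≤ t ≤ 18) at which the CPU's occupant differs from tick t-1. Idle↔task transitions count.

t=0: ready={A,B} → run A
t=1: ready={A,B,E} → run A
t=2: ready={A,B,E} → run A
t=3: ready={A,B,C,E} → run A
t=4: ready={A,B,C,E} → run A
t=5: ready={B,C,E} → run E
t=6: ready={B,C,E} → run E
t=7: ready={B,C,E} → run E
t=8: ready={B,C} → run C
t=9: ready={B,C} → run C
t=10: ready={B} → run B
t=11: ready={B} → run B
t=12: ready={B} → run B
t=13: ready={B} → run B
t=14: ready={B} → run B
t=15: ready={B} → run B
t=16: (idle)
t=17: (idle)
t=18: (idle)

context switches = 4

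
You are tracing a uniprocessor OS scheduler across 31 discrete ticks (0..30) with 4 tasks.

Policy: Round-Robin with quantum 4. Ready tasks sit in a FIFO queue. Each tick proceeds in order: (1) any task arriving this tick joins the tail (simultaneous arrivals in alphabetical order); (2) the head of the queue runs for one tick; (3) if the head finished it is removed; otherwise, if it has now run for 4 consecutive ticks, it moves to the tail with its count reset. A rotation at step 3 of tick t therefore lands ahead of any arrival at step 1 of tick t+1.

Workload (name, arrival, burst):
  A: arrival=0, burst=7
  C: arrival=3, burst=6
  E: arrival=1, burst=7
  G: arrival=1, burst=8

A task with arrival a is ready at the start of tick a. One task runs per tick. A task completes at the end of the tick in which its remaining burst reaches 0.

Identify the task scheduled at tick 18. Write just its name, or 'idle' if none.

running at tick 18 = A

t=0: queue=[A] q_used=0 → run A
t=1: queue=[A,E,G] q_used=1 → run A
t=2: queue=[A,E,G] q_used=2 → run A
t=3: queue=[A,E,G,C] q_used=3 → run A
t=4: queue=[E,G,C,A] q_used=0 → run E
t=5: queue=[E,G,C,A] q_used=1 → run E
t=6: queue=[E,G,C,A] q_used=2 → run E
t=7: queue=[E,G,C,A] q_used=3 → run E
t=8: queue=[G,C,A,E] q_used=0 → run G
t=9: queue=[G,C,A,E] q_used=1 → run G
t=10: queue=[G,C,A,E] q_used=2 → run G
t=11: queue=[G,C,A,E] q_used=3 → run G
t=12: queue=[C,A,E,G] q_used=0 → run C
t=13: queue=[C,A,E,G] q_used=1 → run C
t=14: queue=[C,A,E,G] q_used=2 → run C
t=15: queue=[C,A,E,G] q_used=3 → run C
t=16: queue=[A,E,G,C] q_used=0 → run A
t=17: queue=[A,E,G,C] q_used=1 → run A
t=18: queue=[A,E,G,C] q_used=2 → run A
t=19: queue=[E,G,C] q_used=0 → run E
t=20: queue=[E,G,C] q_used=1 → run E
t=21: queue=[E,G,C] q_used=2 → run E
t=22: queue=[G,C] q_used=0 → run G
t=23: queue=[G,C] q_used=1 → run G
t=24: queue=[G,C] q_used=2 → run G
t=25: queue=[G,C] q_used=3 → run G
t=26: queue=[C] q_used=0 → run C
t=27: queue=[C] q_used=1 → run C
t=28: (idle)
t=29: (idle)
t=30: (idle)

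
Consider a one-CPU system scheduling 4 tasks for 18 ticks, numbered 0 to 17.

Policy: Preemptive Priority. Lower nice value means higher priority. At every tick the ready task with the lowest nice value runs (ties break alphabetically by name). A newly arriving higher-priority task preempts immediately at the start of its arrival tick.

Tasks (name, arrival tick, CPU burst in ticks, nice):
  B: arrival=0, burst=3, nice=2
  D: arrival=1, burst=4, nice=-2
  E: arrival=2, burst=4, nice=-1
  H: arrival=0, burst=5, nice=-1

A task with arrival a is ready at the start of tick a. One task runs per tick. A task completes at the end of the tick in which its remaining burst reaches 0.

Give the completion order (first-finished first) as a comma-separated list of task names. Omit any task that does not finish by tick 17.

completion order = D, E, H, B

t=0: ready={B,H} → run H
t=1: ready={B,D,H} → run D
t=2: ready={B,D,E,H} → run D
t=3: ready={B,D,E,H} → run D
t=4: ready={B,D,E,H} → run D
t=5: ready={B,E,H} → run E
t=6: ready={B,E,H} → run E
t=7: ready={B,E,H} → run E
t=8: ready={B,E,H} → run E
t=9: ready={B,H} → run H
t=10: ready={B,H} → run H
t=11: ready={B,H} → run H
t=12: ready={B,H} → run H
t=13: ready={B} → run B
t=14: ready={B} → run B
t=15: ready={B} → run B
t=16: (idle)
t=17: (idle)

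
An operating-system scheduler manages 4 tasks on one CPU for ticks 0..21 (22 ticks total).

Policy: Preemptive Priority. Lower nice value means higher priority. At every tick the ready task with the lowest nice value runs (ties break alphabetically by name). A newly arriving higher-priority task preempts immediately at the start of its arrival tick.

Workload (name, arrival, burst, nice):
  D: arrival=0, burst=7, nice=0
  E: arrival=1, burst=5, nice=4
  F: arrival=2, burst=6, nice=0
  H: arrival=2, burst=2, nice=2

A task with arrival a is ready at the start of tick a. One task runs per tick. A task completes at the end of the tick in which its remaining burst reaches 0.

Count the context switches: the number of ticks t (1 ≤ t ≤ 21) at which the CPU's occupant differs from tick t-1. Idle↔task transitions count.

context switches = 4

t=0: ready={D} → run D
t=1: ready={D,E} → run D
t=2: ready={D,E,F,H} → run D
t=3: ready={D,E,F,H} → run D
t=4: ready={D,E,F,H} → run D
t=5: ready={D,E,F,H} → run D
t=6: ready={D,E,F,H} → run D
t=7: ready={E,F,H} → run F
t=8: ready={E,F,H} → run F
t=9: ready={E,F,H} → run F
t=10: ready={E,F,H} → run F
t=11: ready={E,F,H} → run F
t=12: ready={E,F,H} → run F
t=13: ready={E,H} → run H
t=14: ready={E,H} → run H
t=15: ready={E} → run E
t=16: ready={E} → run E
t=17: ready={E} → run E
t=18: ready={E} → run E
t=19: ready={E} → run E
t=20: (idle)
t=21: (idle)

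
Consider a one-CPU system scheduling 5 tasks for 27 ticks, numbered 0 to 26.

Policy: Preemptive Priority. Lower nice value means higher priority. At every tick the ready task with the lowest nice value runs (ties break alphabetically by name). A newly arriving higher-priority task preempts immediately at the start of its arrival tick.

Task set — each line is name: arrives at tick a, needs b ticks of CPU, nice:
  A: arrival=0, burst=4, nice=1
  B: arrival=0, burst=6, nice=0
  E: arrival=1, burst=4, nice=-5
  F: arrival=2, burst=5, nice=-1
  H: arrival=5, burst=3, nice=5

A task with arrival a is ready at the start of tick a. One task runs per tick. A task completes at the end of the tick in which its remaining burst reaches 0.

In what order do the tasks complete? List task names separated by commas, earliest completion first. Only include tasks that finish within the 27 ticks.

completion order = E, F, B, A, H

t=0: ready={A,B} → run B
t=1: ready={A,B,E} → run E
t=2: ready={A,B,E,F} → run E
t=3: ready={A,B,E,F} → run E
t=4: ready={A,B,E,F} → run E
t=5: ready={A,B,F,H} → run F
t=6: ready={A,B,F,H} → run F
t=7: ready={A,B,F,H} → run F
t=8: ready={A,B,F,H} → run F
t=9: ready={A,B,F,H} → run F
t=10: ready={A,B,H} → run B
t=11: ready={A,B,H} → run B
t=12: ready={A,B,H} → run B
t=13: ready={A,B,H} → run B
t=14: ready={A,B,H} → run B
t=15: ready={A,H} → run A
t=16: ready={A,H} → run A
t=17: ready={A,H} → run A
t=18: ready={A,H} → run A
t=19: ready={H} → run H
t=20: ready={H} → run H
t=21: ready={H} → run H
t=22: (idle)
t=23: (idle)
t=24: (idle)
t=25: (idle)
t=26: (idle)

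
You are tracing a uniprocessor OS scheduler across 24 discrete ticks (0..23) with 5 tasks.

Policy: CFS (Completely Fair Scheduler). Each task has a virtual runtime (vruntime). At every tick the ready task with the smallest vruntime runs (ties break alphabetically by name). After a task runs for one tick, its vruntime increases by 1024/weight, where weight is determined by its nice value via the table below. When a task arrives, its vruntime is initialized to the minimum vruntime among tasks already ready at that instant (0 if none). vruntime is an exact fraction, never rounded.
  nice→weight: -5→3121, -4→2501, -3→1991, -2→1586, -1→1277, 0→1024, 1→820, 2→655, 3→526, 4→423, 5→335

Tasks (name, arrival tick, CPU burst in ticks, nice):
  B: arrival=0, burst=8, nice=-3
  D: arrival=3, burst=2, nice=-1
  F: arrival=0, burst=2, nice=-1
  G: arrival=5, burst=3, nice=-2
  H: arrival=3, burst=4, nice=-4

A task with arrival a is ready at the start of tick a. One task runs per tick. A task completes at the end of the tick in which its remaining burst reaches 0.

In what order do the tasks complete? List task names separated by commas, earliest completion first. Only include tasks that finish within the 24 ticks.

t=0: vr[B=0 F=0] → run B
t=1: vr[B=1024/1991 F=0] → run F
t=2: vr[B=1024/1991 F=1024/1277] → run B
t=3: vr[B=2048/1991 D=1024/1277 F=1024/1277 H=1024/1277] → run D
t=4: vr[B=2048/1991 D=2048/1277 F=1024/1277 H=1024/1277] → run F
t=5: vr[B=2048/1991 D=2048/1277 G=1024/1277 H=1024/1277] → run G
t=6: vr[B=2048/1991 D=2048/1277 G=1465856/1012661 H=1024/1277] → run H
t=7: vr[B=2048/1991 D=2048/1277 G=1465856/1012661 H=3868672/3193777] → run B
t=8: vr[B=3072/1991 D=2048/1277 G=1465856/1012661 H=3868672/3193777] → run H
t=9: vr[B=3072/1991 D=2048/1277 G=1465856/1012661 H=5176320/3193777] → run G
t=10: vr[B=3072/1991 D=2048/1277 G=2119680/1012661 H=5176320/3193777] → run B
t=11: vr[B=4096/1991 D=2048/1277 G=2119680/1012661 H=5176320/3193777] → run D
t=12: vr[B=4096/1991 G=2119680/1012661 H=5176320/3193777] → run H
t=13: vr[B=4096/1991 G=2119680/1012661 H=6483968/3193777] → run H
t=14: vr[B=4096/1991 G=2119680/1012661] → run B
t=15: vr[B=5120/1991 G=2119680/1012661] → run G
t=16: vr[B=5120/1991] → run B
t=17: vr[B=6144/1991] → run B
t=18: vr[B=7168/1991] → run B
t=19: (idle)
t=20: (idle)
t=21: (idle)
t=22: (idle)
t=23: (idle)

completion order = F, D, H, G, B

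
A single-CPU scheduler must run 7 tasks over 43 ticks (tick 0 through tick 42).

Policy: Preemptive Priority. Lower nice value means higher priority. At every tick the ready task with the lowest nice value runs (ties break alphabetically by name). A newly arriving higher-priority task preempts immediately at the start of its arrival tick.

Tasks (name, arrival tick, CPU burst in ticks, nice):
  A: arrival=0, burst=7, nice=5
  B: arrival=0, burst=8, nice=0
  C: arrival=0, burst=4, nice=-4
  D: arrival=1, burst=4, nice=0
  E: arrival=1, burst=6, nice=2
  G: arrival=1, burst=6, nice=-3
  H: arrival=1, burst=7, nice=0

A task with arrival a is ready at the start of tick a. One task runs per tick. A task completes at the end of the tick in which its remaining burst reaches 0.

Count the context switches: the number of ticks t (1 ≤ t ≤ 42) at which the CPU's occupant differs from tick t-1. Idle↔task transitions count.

context switches = 7

t=0: ready={A,B,C} → run C
t=1: ready={A,B,C,D,E,G,H} → run C
t=2: ready={A,B,C,D,E,G,H} → run C
t=3: ready={A,B,C,D,E,G,H} → run C
t=4: ready={A,B,D,E,G,H} → run G
t=5: ready={A,B,D,E,G,H} → run G
t=6: ready={A,B,D,E,G,H} → run G
t=7: ready={A,B,D,E,G,H} → run G
t=8: ready={A,B,D,E,G,H} → run G
t=9: ready={A,B,D,E,G,H} → run G
t=10: ready={A,B,D,E,H} → run B
t=11: ready={A,B,D,E,H} → run B
t=12: ready={A,B,D,E,H} → run B
t=13: ready={A,B,D,E,H} → run B
t=14: ready={A,B,D,E,H} → run B
t=15: ready={A,B,D,E,H} → run B
t=16: ready={A,B,D,E,H} → run B
t=17: ready={A,B,D,E,H} → run B
t=18: ready={A,D,E,H} → run D
t=19: ready={A,D,E,H} → run D
t=20: ready={A,D,E,H} → run D
t=21: ready={A,D,E,H} → run D
t=22: ready={A,E,H} → run H
t=23: ready={A,E,H} → run H
t=24: ready={A,E,H} → run H
t=25: ready={A,E,H} → run H
t=26: ready={A,E,H} → run H
t=27: ready={A,E,H} → run H
t=28: ready={A,E,H} → run H
t=29: ready={A,E} → run E
t=30: ready={A,E} → run E
t=31: ready={A,E} → run E
t=32: ready={A,E} → run E
t=33: ready={A,E} → run E
t=34: ready={A,E} → run E
t=35: ready={A} → run A
t=36: ready={A} → run A
t=37: ready={A} → run A
t=38: ready={A} → run A
t=39: ready={A} → run A
t=40: ready={A} → run A
t=41: ready={A} → run A
t=42: (idle)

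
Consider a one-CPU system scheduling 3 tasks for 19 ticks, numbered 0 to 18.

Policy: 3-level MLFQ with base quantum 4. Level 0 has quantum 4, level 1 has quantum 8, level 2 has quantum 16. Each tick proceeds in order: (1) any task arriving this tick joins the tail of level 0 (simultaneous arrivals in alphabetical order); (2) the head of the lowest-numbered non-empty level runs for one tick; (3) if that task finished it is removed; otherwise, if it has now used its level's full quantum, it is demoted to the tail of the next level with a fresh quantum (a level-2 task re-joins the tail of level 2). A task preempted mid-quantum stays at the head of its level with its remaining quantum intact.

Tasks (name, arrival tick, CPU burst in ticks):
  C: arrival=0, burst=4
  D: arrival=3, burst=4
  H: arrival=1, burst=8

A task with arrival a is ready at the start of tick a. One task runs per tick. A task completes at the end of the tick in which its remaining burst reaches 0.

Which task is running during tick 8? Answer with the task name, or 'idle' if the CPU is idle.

t=0: L0/L1/L2 = C/-/- → run C
t=1: L0/L1/L2 = CH/-/- → run C
t=2: L0/L1/L2 = CH/-/- → run C
t=3: L0/L1/L2 = CHD/-/- → run C
t=4: L0/L1/L2 = HD/-/- → run H
t=5: L0/L1/L2 = HD/-/- → run H
t=6: L0/L1/L2 = HD/-/- → run H
t=7: L0/L1/L2 = HD/-/- → run H
t=8: L0/L1/L2 = D/H/- → run D
t=9: L0/L1/L2 = D/H/- → run D
t=10: L0/L1/L2 = D/H/- → run D
t=11: L0/L1/L2 = D/H/- → run D
t=12: L0/L1/L2 = -/H/- → run H
t=13: L0/L1/L2 = -/H/- → run H
t=14: L0/L1/L2 = -/H/- → run H
t=15: L0/L1/L2 = -/H/- → run H
t=16: (idle)
t=17: (idle)
t=18: (idle)

running at tick 8 = D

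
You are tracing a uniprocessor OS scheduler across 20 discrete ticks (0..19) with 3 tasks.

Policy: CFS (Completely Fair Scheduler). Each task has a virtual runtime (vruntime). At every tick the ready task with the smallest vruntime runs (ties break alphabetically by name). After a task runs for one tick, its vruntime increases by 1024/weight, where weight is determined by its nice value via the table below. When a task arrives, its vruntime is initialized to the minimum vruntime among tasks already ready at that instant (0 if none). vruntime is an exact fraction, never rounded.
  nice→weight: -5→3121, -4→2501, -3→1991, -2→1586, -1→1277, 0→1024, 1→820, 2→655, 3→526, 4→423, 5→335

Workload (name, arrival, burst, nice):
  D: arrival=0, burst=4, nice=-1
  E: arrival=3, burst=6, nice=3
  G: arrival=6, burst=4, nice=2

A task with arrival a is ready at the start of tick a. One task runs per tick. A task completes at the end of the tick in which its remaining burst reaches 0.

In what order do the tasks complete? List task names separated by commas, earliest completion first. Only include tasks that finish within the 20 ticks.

t=0: vr[D=0] → run D
t=1: vr[D=1024/1277] → run D
t=2: vr[D=2048/1277] → run D
t=3: vr[D=3072/1277 E=3072/1277] → run D
t=4: vr[E=3072/1277] → run E
t=5: vr[E=1461760/335851] → run E
t=6: vr[E=2115584/335851 G=2115584/335851] → run E
t=7: vr[E=2769408/335851 G=2115584/335851] → run G
t=8: vr[E=2769408/335851 G=1729618944/219982405] → run G
t=9: vr[E=2769408/335851 G=2073530368/219982405] → run E
t=10: vr[E=3423232/335851 G=2073530368/219982405] → run G
t=11: vr[E=3423232/335851 G=2417441792/219982405] → run E
t=12: vr[E=4077056/335851 G=2417441792/219982405] → run G
t=13: vr[E=4077056/335851] → run E
t=14: (idle)
t=15: (idle)
t=16: (idle)
t=17: (idle)
t=18: (idle)
t=19: (idle)

completion order = D, G, E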